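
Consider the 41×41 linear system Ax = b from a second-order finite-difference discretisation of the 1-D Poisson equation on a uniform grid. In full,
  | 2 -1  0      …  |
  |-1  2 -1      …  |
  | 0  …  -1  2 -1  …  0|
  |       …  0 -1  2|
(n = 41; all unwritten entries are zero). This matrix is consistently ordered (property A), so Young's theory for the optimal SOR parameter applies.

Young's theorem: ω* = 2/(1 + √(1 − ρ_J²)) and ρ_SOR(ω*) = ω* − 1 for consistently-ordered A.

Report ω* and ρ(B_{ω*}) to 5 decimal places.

B_J for the 41×41 system has eigenvalues cos(kπ/42); ρ_J = cos(π/42) = 0.99720.
√(1−ρ_J²) simplifies to sin(π/42) = 0.074730.
So ω* = 2/1.074730 = 1.86093 (Young).
ρ(B_{ω*}) = ω*−1 = 0.86093

ω* = 1.86093, ρ_SOR = 0.86093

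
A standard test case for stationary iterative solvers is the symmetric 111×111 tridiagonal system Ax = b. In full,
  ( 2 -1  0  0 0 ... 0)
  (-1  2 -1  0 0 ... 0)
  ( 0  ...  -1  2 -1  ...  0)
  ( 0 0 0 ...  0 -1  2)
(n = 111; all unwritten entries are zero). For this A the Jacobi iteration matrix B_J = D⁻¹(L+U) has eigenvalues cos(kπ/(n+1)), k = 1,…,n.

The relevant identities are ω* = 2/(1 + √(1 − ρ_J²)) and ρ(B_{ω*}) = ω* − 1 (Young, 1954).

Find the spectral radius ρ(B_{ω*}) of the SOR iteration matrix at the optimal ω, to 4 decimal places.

ρ_SOR = 0.9454

n=111: λ(B_J) = 1 − λ(A)/2 = cos(kπ/112); k=1 gives ρ_J = 0.9996.
1 − cos²(π/112) = sin²(π/112) ⇒ √(1−ρ_J²) = sin(π/112) = 0.02805.
ω* = 2/(1+0.02805) = 1.9454
ρ_SOR = ω* − 1 = 1.9454 − 1 = 0.9454.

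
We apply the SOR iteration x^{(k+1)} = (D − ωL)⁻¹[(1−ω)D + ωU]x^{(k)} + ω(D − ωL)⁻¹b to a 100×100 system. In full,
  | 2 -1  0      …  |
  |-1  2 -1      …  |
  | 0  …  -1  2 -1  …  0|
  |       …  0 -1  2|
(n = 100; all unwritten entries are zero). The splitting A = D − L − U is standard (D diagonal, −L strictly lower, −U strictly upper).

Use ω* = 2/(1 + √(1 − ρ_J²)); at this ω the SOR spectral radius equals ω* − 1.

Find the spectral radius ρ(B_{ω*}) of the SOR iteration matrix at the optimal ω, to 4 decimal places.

ρ_SOR = 0.9397

With n=100, ρ(Jacobi) = cos(π/101) = 0.9995.
√(1 − cos²(π/101)) = sin(π/101) ≈ 0.03110.
ω* = 2/(1+0.03110) = 1.9397
[ρ_SOR] ω* − 1 = 0.9397.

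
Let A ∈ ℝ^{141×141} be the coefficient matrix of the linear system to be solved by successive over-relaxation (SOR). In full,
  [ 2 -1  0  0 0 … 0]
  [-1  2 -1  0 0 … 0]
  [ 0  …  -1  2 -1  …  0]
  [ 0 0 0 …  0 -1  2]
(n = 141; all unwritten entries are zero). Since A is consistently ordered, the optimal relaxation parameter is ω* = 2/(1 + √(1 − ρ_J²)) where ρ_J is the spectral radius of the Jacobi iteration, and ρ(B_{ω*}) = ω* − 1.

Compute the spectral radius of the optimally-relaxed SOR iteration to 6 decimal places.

spectrum of D⁻¹(L+U) = {cos(kπ/142) : 1≤k≤141}; ρ_J = cos(π/142) = 0.999755.
√(1 − cos²(π/142)) = sin(π/142) ≈ 0.0221221.
ω* = 2/(1 + 0.0221221) = 2/1.0221221 = 1.956713.
ρ(B_{ω*}) = ω*−1 = 0.956713

ρ_SOR = 0.956713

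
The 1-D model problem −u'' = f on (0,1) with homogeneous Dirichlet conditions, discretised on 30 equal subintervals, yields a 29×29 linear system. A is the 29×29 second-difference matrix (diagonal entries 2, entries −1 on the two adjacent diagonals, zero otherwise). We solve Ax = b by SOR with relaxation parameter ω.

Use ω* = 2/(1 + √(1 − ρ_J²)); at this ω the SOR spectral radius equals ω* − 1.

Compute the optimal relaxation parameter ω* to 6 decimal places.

ω* = 1.810727

½·tridiag(1,0,1) at n=29: λ_k = cos(kπ/30); max |λ| at k=1 ⇒ ρ_J = cos(π/30) ≈ 0.994522.
√(1−ρ_J²) simplifies to sin(π/30) = 0.1045285.
ω* = 2/(1 + 0.1045285) = 2/1.1045285 = 1.810727.
[ρ_SOR] ω* − 1 = 0.810727.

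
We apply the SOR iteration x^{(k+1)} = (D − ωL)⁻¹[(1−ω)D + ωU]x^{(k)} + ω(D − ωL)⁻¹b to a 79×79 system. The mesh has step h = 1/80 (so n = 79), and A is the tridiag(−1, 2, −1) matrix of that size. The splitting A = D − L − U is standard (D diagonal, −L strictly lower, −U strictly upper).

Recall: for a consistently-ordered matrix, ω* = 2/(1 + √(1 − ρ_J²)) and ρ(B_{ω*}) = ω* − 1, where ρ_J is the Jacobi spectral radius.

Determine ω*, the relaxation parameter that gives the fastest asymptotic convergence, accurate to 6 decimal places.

½·tridiag(1,0,1) at n=79: λ_k = cos(kπ/80); max |λ| at k=1 ⇒ ρ_J = cos(π/80) ≈ 0.999229.
√(1−ρ_J²) = |sin(π/80)| = 0.0392598
Then 2/(1+√(1−ρ_J²)) = 2/(1+0.0392598); ω* = 2/1.0392598 = 1.924447.
ρ_SOR = ω* − 1 = 1.924447 − 1 = 0.924447.

ω* = 1.924447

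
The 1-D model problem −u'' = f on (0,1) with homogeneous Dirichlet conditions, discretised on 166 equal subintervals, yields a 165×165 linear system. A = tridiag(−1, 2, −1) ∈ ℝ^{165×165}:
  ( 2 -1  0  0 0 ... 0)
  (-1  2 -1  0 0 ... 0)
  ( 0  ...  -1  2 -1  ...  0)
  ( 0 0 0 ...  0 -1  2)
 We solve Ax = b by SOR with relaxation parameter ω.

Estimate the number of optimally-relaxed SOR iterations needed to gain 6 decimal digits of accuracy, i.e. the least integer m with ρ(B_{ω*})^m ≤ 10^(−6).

With n=165, ρ(Jacobi) = cos(π/166) = 0.9998209.
√(1 − cos²(π/166)) = sin(π/166) ≈ 0.0189241.
ω* = 2/(1 + 0.0189241) = 2/1.0189241 = 1.9628547.
Hence ρ(B_{ω*}) = 1.9628547 − 1 = 0.9628547.
6·ln10 = 13.8155; −ln(0.9628547) = 0.0378528; m = ⌈13.8155/0.0378528⌉ = ⌈364.980⌉ = 365.

m = 365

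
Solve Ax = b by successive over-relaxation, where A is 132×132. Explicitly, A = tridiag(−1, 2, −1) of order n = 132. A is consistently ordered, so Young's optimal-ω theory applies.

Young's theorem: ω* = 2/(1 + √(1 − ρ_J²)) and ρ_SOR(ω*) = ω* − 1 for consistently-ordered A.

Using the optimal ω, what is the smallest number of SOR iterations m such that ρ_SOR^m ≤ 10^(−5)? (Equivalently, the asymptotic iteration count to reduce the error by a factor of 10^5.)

m = 244

spectrum of D⁻¹(L+U) = {cos(kπ/133) : 1≤k≤132}; ρ_J = cos(π/133) = 0.9997210.
1 − cos²(π/133) = sin²(π/133) ⇒ √(1−ρ_J²) = sin(π/133) = 0.0236188.
ω* = 2/(1+0.0236188) = 1.9538524
At ω = 1.9538524 every |λ(B_ω)| = ω−1, so ρ_SOR = 0.9538524.
Need (0.9538524)^m ≤ 10^(−5): m ≥ 5·ln10/|ln 0.9538524| = 11.5129/0.0472463 = 243.678 ⇒ m = 244.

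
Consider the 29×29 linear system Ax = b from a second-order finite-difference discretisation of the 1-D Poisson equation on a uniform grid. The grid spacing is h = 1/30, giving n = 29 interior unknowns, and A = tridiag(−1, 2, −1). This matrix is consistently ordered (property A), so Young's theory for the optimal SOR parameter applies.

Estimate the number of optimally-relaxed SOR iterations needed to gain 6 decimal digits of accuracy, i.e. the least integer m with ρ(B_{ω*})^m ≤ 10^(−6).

m = 66

With n=29, ρ(Jacobi) = cos(π/30) = 0.9945219.
√(1 − cos²(π/30)) = sin(π/30) ≈ 0.1045285.
ω* = 2 / (1 + 0.1045285) = 2 / 1.1045285 ≈ 1.8107274.
[ρ_SOR] ω* − 1 = 0.8107274.
6·ln10 = 13.8155; −ln(0.8107274) = 0.209823; m = ⌈13.8155/0.209823⌉ = ⌈65.844⌉ = 66.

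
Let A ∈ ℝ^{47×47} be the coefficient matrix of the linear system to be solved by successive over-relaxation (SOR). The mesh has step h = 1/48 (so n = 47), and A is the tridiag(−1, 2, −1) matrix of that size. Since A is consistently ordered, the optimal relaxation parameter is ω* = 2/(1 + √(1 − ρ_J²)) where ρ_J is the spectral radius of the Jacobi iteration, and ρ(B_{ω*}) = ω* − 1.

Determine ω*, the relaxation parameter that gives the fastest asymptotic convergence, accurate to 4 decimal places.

[ρ_J] n=47: ρ(B_J) = cos(π/(n+1)) = cos(π/48) = 0.9979.
√(1 − cos²(π/48)) = sin(π/48) ≈ 0.06540.
ω* = 2/(1+0.06540) = 1.8772
Hence ρ(B_{ω*}) = 1.8772 − 1 = 0.8772.

ω* = 1.8772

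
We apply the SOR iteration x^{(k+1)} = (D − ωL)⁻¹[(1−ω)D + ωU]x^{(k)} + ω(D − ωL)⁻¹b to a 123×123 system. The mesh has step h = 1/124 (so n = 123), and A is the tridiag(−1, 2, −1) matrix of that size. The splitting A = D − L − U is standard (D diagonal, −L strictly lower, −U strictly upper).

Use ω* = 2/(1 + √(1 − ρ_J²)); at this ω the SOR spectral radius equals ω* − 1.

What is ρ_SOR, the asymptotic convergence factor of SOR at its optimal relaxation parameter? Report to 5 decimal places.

ρ_SOR = 0.95059

spectrum of D⁻¹(L+U) = {cos(kπ/124) : 1≤k≤123}; ρ_J = cos(π/124) = 0.99968.
√(1−ρ_J²) = |sin(π/124)| = 0.025333
ω* = 2 / (1 + 0.025333) = 2 / 1.025333 ≈ 1.95059.
[ρ_SOR] ω* − 1 = 0.95059.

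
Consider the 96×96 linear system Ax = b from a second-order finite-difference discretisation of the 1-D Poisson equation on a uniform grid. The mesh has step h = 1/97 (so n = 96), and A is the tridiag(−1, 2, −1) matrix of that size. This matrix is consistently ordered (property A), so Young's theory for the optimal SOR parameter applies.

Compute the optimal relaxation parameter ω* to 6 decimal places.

ω* = 1.937268

½·tridiag(1,0,1) at n=96: λ_k = cos(kπ/97); max |λ| at k=1 ⇒ ρ_J = cos(π/97) ≈ 0.999476.
√(1−ρ_J²) simplifies to sin(π/97) = 0.0323819.
ω* = 2 / (1 + 0.0323819) = 2 / 1.0323819 ≈ 1.937268.
[ρ_SOR] ω* − 1 = 0.937268.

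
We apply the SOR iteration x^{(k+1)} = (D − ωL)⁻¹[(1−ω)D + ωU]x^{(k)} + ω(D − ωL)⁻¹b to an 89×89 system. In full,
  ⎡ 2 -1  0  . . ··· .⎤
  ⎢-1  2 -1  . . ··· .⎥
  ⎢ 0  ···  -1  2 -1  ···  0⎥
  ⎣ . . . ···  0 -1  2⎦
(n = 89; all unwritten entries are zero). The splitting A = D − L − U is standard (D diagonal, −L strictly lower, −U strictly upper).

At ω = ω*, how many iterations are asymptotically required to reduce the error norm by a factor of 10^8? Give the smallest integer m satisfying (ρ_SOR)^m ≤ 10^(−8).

[ρ_J] n=89: ρ(B_J) = cos(π/(n+1)) = cos(π/90) = 0.9993908.
1 − cos²(π/90) = sin²(π/90) ⇒ √(1−ρ_J²) = sin(π/90) = 0.0348995.
Then 2/(1+√(1−ρ_J²)) = 2/(1+0.0348995); ω* = 2/1.0348995 = 1.9325548.
Hence ρ(B_{ω*}) = 1.9325548 − 1 = 0.9325548.
(0.9325548)^m ≤ 10^{−8}  ⇒  m·ln(0.9325548) ≤ −8·ln10  ⇒  m ≥ 263.803  ⇒  m = 264

m = 264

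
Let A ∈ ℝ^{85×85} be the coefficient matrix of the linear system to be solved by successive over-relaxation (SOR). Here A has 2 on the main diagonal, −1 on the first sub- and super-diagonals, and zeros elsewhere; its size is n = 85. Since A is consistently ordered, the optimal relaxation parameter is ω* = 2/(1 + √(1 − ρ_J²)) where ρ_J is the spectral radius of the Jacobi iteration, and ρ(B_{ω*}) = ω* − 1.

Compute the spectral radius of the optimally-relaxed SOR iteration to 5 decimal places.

ρ_SOR = 0.92953

spectrum of D⁻¹(L+U) = {cos(kπ/86) : 1≤k≤85}; ρ_J = cos(π/86) = 0.99933.
√(1−ρ_J²) = |sin(π/86)| = 0.036522
ω* = 2 / (1 + 0.036522) = 2 / 1.036522 ≈ 1.92953.
ρ_SOR = ω* − 1 = 1.92953 − 1 = 0.92953.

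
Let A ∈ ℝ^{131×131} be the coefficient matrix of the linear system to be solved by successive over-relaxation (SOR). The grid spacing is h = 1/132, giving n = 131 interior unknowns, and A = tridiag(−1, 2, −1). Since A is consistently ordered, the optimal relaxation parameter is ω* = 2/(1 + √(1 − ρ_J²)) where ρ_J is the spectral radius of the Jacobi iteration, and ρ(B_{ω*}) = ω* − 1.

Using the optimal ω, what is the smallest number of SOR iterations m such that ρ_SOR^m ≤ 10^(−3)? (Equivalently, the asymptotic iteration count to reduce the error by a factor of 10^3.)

m = 146

ρ_J = max_k |cos(kπ/132)| = cos(π/132) = 0.9997168
√(1−ρ_J²) simplifies to sin(π/132) = 0.0237977.
So ω* = 2/1.0237977 = 1.9535109 (Young).
At ω = 1.9535109 every |λ(B_ω)| = ω−1, so ρ_SOR = 0.9535109.
(0.9535109)^m ≤ 10^{−3}  ⇒  m·ln(0.9535109) ≤ −3·ln10  ⇒  m ≥ 145.108  ⇒  m = 146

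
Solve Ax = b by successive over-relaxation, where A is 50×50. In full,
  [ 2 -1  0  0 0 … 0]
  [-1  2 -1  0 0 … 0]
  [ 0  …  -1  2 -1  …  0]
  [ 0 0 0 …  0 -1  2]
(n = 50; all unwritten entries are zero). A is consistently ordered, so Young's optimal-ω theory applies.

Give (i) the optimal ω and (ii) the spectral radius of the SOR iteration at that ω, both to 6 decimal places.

ω* = 1.884018, ρ_SOR = 0.884018

n=50: λ(B_J) = 1 − λ(A)/2 = cos(kπ/51); k=1 gives ρ_J = 0.998103.
1 − cos²(π/51) = sin²(π/51) ⇒ √(1−ρ_J²) = sin(π/51) = 0.0615609.
ω* = 2/(1 + 0.0615609) = 2/1.0615609 = 1.884018.
ρ_SOR = ω* − 1 ≈ 0.884018.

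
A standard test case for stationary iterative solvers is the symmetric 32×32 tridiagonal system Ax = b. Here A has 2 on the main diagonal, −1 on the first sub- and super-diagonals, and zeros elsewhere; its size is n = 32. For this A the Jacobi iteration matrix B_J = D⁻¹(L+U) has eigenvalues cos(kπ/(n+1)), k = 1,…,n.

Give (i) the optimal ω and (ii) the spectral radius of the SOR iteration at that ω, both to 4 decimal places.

ω* = 1.8264, ρ_SOR = 0.8264

n=32: λ(B_J) = 1 − λ(A)/2 = cos(kπ/33); k=1 gives ρ_J = 0.9955.
root = sin(π/33) = 0.09506  (since 1−cos² = sin²).
ω* = 2/(1 + 0.09506) = 2/1.09506 = 1.8264.
and ρ(B_{ω*}) = 1.8264 − 1 = 0.8264.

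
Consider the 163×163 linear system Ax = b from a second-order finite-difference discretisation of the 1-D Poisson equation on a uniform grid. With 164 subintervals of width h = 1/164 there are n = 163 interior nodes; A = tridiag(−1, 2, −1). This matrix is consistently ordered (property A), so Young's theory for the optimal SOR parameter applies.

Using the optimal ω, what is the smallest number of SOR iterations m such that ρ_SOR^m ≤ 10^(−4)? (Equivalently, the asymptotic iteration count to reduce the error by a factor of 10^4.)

m = 241

½·tridiag(1,0,1) at n=163: λ_k = cos(kπ/164); max |λ| at k=1 ⇒ ρ_J = cos(π/164) ≈ 0.9998165.
√(1−ρ_J²) simplifies to sin(π/164) = 0.0191549.
Young: ω* = 2/(1+√(1−ρ_J²)) = 2/(1+0.0191549) = 2/1.0191549 = 1.9624102.
At ω = 1.9624102 every |λ(B_ω)| = ω−1, so ρ_SOR = 0.9624102.
Need (0.9624102)^m ≤ 10^(−4): m ≥ 4·ln10/|ln 0.9624102| = 9.21034/0.0383145 = 240.388 ⇒ m = 241.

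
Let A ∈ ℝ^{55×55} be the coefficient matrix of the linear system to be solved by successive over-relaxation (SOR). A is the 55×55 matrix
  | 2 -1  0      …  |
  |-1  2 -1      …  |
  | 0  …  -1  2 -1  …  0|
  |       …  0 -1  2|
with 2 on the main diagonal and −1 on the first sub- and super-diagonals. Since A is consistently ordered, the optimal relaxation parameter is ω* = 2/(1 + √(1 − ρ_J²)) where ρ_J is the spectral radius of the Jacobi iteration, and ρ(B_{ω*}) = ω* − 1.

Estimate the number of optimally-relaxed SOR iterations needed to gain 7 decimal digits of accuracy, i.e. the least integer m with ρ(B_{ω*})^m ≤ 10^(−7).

n=55: λ(B_J) = 1 − λ(A)/2 = cos(kπ/56); k=1 gives ρ_J = 0.9984268.
√(1−ρ_J²) = |sin(π/56)| = 0.0560704
ω* = 2/(1 + 0.0560704) = 2/1.0560704 = 1.8938131.
ρ(B_{ω*}) = ω*−1 = 0.8938131
Need (0.8938131)^m ≤ 10^(−7): m ≥ 7·ln10/|ln 0.8938131| = 16.1181/0.112259 = 143.580 ⇒ m = 144.

m = 144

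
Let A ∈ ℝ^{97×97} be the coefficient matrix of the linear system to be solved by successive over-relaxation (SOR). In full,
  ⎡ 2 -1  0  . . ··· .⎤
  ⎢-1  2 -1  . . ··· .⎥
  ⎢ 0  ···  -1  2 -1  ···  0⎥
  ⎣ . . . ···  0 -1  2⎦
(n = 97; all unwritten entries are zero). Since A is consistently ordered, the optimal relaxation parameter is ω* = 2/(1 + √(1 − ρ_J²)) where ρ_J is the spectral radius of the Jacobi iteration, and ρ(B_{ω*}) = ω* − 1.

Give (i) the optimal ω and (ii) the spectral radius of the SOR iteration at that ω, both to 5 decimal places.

n=97: λ(B_J) = 1 − λ(A)/2 = cos(kπ/98); k=1 gives ρ_J = 0.99949.
√(1−ρ_J²) simplifies to sin(π/98) = 0.032052.
ω* = 2 / (1 + 0.032052) = 2 / 1.032052 ≈ 1.93789.
[ρ_SOR] ω* − 1 = 0.93789.

ω* = 1.93789, ρ_SOR = 0.93789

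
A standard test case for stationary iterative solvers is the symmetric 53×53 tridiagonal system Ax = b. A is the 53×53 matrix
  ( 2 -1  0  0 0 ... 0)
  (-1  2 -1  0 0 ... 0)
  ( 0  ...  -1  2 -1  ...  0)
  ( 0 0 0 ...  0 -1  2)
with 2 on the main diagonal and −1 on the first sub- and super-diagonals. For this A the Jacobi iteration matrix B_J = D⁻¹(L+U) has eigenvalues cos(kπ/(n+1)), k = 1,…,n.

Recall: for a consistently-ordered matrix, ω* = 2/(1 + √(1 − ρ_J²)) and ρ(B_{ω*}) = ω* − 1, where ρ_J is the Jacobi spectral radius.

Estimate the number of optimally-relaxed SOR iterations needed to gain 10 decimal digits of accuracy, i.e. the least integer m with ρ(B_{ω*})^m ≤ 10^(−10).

m = 198

n=53: λ(B_J) = 1 − λ(A)/2 = cos(kπ/54); k=1 gives ρ_J = 0.9983082.
√(1−ρ_J²) simplifies to sin(π/54) = 0.0581448.
Then 2/(1+√(1−ρ_J²)) = 2/(1+0.0581448); ω* = 2/1.0581448 = 1.8901005.
[ρ_SOR] ω* − 1 = 0.8901005.
(0.8901005)^m ≤ 10^{−10}  ⇒  m·ln(0.8901005) ≤ −10·ln10  ⇒  m ≥ 197.781  ⇒  m = 198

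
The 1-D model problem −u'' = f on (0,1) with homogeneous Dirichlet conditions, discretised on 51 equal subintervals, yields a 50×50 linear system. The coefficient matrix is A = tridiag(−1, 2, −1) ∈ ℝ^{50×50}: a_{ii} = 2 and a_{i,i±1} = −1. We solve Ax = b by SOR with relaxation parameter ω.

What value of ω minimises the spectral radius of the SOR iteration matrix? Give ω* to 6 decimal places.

ω* = 1.884018

ρ_J = max_k |cos(kπ/51)| = cos(π/51) = 0.998103
√(1−ρ_J²) = |sin(π/51)| = 0.0615609
ω* = 2/(1+0.0615609) = 1.884018
ρ_SOR = ω* − 1 = 1.884018 − 1 = 0.884018.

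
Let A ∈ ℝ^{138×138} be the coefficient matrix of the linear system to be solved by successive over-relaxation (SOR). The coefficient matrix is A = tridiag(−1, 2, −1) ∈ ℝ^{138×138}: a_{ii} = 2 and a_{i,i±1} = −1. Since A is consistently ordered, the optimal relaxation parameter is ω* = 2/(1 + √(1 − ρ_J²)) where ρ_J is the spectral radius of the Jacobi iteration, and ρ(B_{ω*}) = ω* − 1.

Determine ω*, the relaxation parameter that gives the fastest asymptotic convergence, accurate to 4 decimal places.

ω* = 1.9558

B_J for the 138×138 system has eigenvalues cos(kπ/139); ρ_J = cos(π/139) = 0.9997.
√(1 − cos²(π/139)) = sin(π/139) ≈ 0.02260.
Then 2/(1+√(1−ρ_J²)) = 2/(1+0.02260); ω* = 2/1.02260 = 1.9558.
At ω = 1.9558 every |λ(B_ω)| = ω−1, so ρ_SOR = 0.9558.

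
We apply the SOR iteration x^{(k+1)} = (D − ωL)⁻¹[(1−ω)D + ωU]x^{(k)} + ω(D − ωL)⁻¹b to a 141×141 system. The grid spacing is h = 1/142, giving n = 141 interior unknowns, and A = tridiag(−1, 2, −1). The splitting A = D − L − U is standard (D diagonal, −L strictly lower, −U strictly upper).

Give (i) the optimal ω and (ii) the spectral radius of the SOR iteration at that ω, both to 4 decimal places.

ω* = 1.9567, ρ_SOR = 0.9567

ρ_J = max_k |cos(kπ/142)| = cos(π/142) = 0.9998
root = sin(π/142) = 0.02212  (since 1−cos² = sin²).
So ω* = 2/1.02212 = 1.9567 (Young).
ρ_SOR = ω* − 1 = 1.9567 − 1 = 0.9567.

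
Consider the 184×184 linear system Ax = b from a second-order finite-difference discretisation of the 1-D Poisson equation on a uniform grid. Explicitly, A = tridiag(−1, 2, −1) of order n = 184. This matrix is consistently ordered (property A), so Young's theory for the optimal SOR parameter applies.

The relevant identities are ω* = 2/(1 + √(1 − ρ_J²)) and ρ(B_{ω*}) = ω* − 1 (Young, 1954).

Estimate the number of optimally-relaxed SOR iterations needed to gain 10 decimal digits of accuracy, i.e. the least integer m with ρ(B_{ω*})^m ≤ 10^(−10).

m = 678

With n=184, ρ(Jacobi) = cos(π/185) = 0.9998558.
1 − cos²(π/185) = sin²(π/185) ⇒ √(1−ρ_J²) = sin(π/185) = 0.0169808.
ω* = 2/(1+0.0169808) = 1.9666055
ρ_SOR = ω* − 1 ≈ 0.9666055.
10·ln10 = 23.0259; −ln(0.9666055) = 0.0339648; m = ⌈23.0259/0.0339648⌉ = ⌈677.934⌉ = 678.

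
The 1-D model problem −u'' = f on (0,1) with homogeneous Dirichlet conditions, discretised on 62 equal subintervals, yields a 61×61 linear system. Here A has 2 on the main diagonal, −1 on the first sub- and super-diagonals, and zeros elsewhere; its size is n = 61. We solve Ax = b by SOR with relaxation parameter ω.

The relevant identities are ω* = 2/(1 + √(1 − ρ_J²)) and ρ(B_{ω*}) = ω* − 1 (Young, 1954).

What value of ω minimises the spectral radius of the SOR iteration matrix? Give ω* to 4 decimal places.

ω* = 1.9036

n=61: λ(B_J) = 1 − λ(A)/2 = cos(kπ/62); k=1 gives ρ_J = 0.9987.
√(1−ρ_J²) = |sin(π/62)| = 0.05065
ω* = 2/(1 + 0.05065) = 2/1.05065 = 1.9036.
ρ(B_{ω*}) = ω*−1 = 0.9036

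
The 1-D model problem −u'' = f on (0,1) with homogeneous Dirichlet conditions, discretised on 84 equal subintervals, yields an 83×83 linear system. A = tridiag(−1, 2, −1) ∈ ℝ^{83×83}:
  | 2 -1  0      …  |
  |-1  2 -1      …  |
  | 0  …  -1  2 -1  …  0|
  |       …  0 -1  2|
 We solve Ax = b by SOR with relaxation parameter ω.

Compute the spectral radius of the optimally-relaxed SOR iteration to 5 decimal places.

ρ_SOR = 0.92791

spectrum of D⁻¹(L+U) = {cos(kπ/84) : 1≤k≤83}; ρ_J = cos(π/84) = 0.99930.
√(1 − cos²(π/84)) = sin(π/84) ≈ 0.037391.
ω* = 2 / (1 + 0.037391) = 2 / 1.037391 ≈ 1.92791.
ρ_SOR = ω* − 1 ≈ 0.92791.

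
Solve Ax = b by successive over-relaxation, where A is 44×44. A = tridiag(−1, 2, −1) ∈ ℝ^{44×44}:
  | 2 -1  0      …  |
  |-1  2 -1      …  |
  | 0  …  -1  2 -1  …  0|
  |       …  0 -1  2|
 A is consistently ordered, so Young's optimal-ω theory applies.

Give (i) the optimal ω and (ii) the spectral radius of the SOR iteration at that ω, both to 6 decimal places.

ω* = 1.869584, ρ_SOR = 0.869584

½·tridiag(1,0,1) at n=44: λ_k = cos(kπ/45); max |λ| at k=1 ⇒ ρ_J = cos(π/45) ≈ 0.997564.
√(1 − cos²(π/45)) = sin(π/45) ≈ 0.0697565.
Then 2/(1+√(1−ρ_J²)) = 2/(1+0.0697565); ω* = 2/1.0697565 = 1.869584.
ρ_SOR = ω* − 1 = 1.869584 − 1 = 0.869584.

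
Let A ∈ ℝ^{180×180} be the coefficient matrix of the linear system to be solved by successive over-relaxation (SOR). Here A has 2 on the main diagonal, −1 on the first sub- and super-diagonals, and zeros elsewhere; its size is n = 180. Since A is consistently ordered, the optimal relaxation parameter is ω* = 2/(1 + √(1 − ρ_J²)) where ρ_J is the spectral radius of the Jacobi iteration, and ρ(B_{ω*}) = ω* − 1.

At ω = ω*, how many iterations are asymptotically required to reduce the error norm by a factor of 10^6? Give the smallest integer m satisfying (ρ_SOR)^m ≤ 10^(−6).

ρ_J = max_k |cos(kπ/181)| = cos(π/181) = 0.9998494
root = sin(π/181) = 0.0173560  (since 1−cos² = sin²).
So ω* = 2/1.0173560 = 1.9658802 (Young).
and ρ(B_{ω*}) = 1.9658802 − 1 = 0.9658802.
For 6 digits: m = 6·ln10 / (−ln 0.9658802) = 13.8155/0.0347155 = 397.963; round up → m = 398.

m = 398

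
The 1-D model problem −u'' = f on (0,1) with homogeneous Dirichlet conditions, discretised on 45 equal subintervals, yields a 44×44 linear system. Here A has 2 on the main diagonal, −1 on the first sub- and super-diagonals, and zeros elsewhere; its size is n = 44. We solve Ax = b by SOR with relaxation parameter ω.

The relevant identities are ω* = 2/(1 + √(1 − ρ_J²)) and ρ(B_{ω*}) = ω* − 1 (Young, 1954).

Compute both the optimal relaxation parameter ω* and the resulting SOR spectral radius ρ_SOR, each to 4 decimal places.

ω* = 1.8696, ρ_SOR = 0.8696

ρ_J = max_k |cos(kπ/45)| = cos(π/45) = 0.9976
1 − cos²(π/45) = sin²(π/45) ⇒ √(1−ρ_J²) = sin(π/45) = 0.06976.
ω* = 2 / (1 + 0.06976) = 2 / 1.06976 ≈ 1.8696.
At ω = 1.8696 every |λ(B_ω)| = ω−1, so ρ_SOR = 0.8696.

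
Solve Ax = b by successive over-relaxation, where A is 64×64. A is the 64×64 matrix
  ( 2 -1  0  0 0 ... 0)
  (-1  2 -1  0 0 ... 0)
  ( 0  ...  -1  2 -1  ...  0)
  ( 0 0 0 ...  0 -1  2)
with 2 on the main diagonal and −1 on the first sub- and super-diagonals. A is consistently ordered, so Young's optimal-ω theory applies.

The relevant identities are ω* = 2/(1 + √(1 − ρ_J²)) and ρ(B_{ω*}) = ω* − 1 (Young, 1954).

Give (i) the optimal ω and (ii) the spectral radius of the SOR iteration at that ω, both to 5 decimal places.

ρ_J = max_k |cos(kπ/65)| = cos(π/65) = 0.99883
√(1−ρ_J²) = |sin(π/65)| = 0.048313
ω* = 2 / (1 + 0.048313) = 2 / 1.048313 ≈ 1.90783.
[ρ_SOR] ω* − 1 = 0.90783.

ω* = 1.90783, ρ_SOR = 0.90783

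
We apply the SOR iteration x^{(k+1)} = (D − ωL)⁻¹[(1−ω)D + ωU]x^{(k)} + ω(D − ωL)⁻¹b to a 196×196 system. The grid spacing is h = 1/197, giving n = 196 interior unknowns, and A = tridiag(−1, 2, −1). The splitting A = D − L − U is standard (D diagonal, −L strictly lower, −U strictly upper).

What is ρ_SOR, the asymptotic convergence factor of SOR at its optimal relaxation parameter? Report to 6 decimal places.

ρ_SOR = 0.968608

ρ_J = max_k |cos(kπ/197)| = cos(π/197) = 0.999873
√(1−ρ_J²) = |sin(π/197)| = 0.0159465
ω* = 2/(1+0.0159465) = 1.968608
ρ_SOR = ω* − 1 = 1.968608 − 1 = 0.968608.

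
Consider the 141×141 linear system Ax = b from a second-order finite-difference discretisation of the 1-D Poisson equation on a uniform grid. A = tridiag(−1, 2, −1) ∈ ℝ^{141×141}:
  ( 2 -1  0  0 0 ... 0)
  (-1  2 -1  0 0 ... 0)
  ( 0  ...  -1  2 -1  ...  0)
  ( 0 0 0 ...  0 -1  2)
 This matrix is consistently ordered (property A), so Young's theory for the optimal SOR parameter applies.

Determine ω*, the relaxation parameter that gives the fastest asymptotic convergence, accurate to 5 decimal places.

ω* = 1.95671

B_J for the 141×141 system has eigenvalues cos(kπ/142); ρ_J = cos(π/142) = 0.99976.
√(1−ρ_J²) = |sin(π/142)| = 0.022122
ω* = 2/(1 + 0.022122) = 2/1.022122 = 1.95671.
ρ_SOR = ω* − 1 = 1.95671 − 1 = 0.95671.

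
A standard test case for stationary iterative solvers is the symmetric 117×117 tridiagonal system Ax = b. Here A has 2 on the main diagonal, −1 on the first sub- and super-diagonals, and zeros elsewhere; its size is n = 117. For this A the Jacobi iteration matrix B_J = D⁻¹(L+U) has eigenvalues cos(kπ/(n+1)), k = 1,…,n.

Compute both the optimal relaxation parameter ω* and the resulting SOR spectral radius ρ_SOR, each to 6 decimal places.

ω* = 1.948140, ρ_SOR = 0.948140

n=117: λ(B_J) = 1 − λ(A)/2 = cos(kπ/118); k=1 gives ρ_J = 0.999646.
√(1−ρ_J²) = |sin(π/118)| = 0.0266205
ω* = 2 / (1 + 0.0266205) = 2 / 1.0266205 ≈ 1.948140.
ρ(B_{ω*}) = ω*−1 = 0.948140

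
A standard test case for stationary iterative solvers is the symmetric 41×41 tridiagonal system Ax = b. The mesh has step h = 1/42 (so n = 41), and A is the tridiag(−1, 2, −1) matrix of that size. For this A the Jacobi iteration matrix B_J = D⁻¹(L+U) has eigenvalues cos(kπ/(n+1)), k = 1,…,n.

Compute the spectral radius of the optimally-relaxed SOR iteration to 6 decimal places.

ρ_SOR = 0.860932

[ρ_J] n=41: ρ(B_J) = cos(π/(n+1)) = cos(π/42) = 0.997204.
root = sin(π/42) = 0.0747301  (since 1−cos² = sin²).
[ω*] 2 ÷ (1 + 0.0747301) = 2 ÷ 1.0747301 = 1.860932.
At ω = 1.860932 every |λ(B_ω)| = ω−1, so ρ_SOR = 0.860932.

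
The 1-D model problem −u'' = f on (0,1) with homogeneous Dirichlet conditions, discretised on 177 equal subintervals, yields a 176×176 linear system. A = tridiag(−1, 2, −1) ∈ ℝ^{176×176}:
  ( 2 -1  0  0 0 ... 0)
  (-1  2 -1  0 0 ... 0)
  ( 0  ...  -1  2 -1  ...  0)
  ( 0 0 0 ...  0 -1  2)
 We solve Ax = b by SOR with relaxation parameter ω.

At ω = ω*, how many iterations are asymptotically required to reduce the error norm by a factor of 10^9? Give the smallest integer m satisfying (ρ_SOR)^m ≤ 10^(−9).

[ρ_J] n=176: ρ(B_J) = cos(π/(n+1)) = cos(π/177) = 0.9998425.
√(1 − cos²(π/177)) = sin(π/177) ≈ 0.0177482.
ω* = 2/(1 + 0.0177482) = 2/1.0177482 = 1.9651226.
ρ_SOR = ω* − 1 ≈ 0.9651226.
m ≥ 9·ln10 / (−ln 0.9651226) = 583.753; smallest integer m = 584.

m = 584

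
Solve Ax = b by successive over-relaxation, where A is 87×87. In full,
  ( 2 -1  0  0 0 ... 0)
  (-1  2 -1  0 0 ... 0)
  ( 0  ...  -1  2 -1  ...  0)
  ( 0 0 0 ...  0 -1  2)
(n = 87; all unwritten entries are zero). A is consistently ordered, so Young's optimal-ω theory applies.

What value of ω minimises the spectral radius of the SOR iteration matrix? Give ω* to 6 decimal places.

ρ_J = max_k |cos(kπ/88)| = cos(π/88) = 0.999363
√(1−ρ_J²) simplifies to sin(π/88) = 0.0356923.
So ω* = 2/1.0356923 = 1.931075 (Young).
Hence ρ(B_{ω*}) = 1.931075 − 1 = 0.931075.

ω* = 1.931075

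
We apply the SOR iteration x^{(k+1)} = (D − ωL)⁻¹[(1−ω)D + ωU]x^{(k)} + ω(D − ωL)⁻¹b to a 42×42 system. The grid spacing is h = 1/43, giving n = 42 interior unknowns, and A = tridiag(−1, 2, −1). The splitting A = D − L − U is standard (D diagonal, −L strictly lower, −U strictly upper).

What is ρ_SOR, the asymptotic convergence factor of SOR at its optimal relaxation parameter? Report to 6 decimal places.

ρ_SOR = 0.863941

[ρ_J] n=42: ρ(B_J) = cos(π/(n+1)) = cos(π/43) = 0.997332.
√(1−ρ_J²) = |sin(π/43)| = 0.0729953
Young: ω* = 2/(1+√(1−ρ_J²)) = 2/(1+0.0729953) = 2/1.0729953 = 1.863941.
ρ(B_{ω*}) = ω*−1 = 0.863941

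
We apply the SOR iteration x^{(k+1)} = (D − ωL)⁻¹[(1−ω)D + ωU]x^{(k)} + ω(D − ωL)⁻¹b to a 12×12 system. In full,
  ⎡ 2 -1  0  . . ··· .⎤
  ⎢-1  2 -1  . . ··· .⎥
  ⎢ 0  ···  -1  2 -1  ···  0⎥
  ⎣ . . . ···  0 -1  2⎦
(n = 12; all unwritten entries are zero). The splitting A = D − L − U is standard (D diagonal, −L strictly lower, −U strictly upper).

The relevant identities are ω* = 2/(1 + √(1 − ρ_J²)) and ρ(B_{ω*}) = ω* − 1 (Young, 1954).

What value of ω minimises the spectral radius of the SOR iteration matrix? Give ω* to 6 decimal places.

n=12: λ(B_J) = 1 − λ(A)/2 = cos(kπ/13); k=1 gives ρ_J = 0.970942.
√(1−ρ_J²) simplifies to sin(π/13) = 0.2393157.
ω* = 2 / (1 + 0.2393157) = 2 / 1.2393157 ≈ 1.613794.
Hence ρ(B_{ω*}) = 1.613794 − 1 = 0.613794.

ω* = 1.613794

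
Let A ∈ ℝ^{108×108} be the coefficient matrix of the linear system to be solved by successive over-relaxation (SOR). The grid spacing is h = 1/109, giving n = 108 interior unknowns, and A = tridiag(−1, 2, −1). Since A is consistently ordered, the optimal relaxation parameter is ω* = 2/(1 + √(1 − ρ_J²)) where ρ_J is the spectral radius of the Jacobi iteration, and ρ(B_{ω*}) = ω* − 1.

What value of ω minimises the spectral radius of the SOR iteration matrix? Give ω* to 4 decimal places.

ω* = 1.9440

With n=108, ρ(Jacobi) = cos(π/109) = 0.9996.
√(1−ρ_J²) simplifies to sin(π/109) = 0.02882.
[ω*] 2 ÷ (1 + 0.02882) = 2 ÷ 1.02882 = 1.9440.
ρ_SOR = ω* − 1 = 1.9440 − 1 = 0.9440.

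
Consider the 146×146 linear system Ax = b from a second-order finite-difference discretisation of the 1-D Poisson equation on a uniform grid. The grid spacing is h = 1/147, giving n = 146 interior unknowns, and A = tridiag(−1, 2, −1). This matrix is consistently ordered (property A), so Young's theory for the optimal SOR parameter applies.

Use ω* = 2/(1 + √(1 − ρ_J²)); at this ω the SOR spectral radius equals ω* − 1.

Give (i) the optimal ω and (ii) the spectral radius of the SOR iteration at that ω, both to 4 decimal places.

ρ_J = max_k |cos(kπ/147)| = cos(π/147) = 0.9998
√(1−ρ_J²) = |sin(π/147)| = 0.02137
Then 2/(1+√(1−ρ_J²)) = 2/(1+0.02137); ω* = 2/1.02137 = 1.9582.
[ρ_SOR] ω* − 1 = 0.9582.

ω* = 1.9582, ρ_SOR = 0.9582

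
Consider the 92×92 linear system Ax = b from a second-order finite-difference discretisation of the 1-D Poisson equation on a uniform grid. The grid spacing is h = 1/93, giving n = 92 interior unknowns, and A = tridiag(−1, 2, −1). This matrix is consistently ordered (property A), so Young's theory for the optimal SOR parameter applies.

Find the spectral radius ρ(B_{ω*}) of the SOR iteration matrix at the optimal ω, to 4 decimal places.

½·tridiag(1,0,1) at n=92: λ_k = cos(kπ/93); max |λ| at k=1 ⇒ ρ_J = cos(π/93) ≈ 0.9994.
√(1−ρ_J²) simplifies to sin(π/93) = 0.03377.
[ω*] 2 ÷ (1 + 0.03377) = 2 ÷ 1.03377 = 1.9347.
ρ(B_{ω*}) = ω*−1 = 0.9347

ρ_SOR = 0.9347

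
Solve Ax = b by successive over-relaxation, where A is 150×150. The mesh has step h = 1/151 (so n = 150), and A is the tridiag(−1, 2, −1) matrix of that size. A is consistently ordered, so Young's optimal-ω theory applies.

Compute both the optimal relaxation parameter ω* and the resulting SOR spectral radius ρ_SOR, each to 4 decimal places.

ω* = 1.9592, ρ_SOR = 0.9592

B_J for the 150×150 system has eigenvalues cos(kπ/151); ρ_J = cos(π/151) = 0.9998.
root = sin(π/151) = 0.02080  (since 1−cos² = sin²).
ω* = 2 / (1 + 0.02080) = 2 / 1.02080 ≈ 1.9592.
ρ_SOR = ω* − 1 ≈ 0.9592.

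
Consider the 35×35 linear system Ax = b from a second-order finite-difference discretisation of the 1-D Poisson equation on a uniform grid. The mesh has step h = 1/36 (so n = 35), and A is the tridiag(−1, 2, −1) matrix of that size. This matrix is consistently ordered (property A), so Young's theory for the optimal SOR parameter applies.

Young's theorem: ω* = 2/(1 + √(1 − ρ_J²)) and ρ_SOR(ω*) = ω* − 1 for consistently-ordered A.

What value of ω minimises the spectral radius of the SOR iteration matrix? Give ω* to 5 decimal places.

ω* = 1.83966

½·tridiag(1,0,1) at n=35: λ_k = cos(kπ/36); max |λ| at k=1 ⇒ ρ_J = cos(π/36) ≈ 0.99619.
root = sin(π/36) = 0.087156  (since 1−cos² = sin²).
ω* = 2/(1 + 0.087156) = 2/1.087156 = 1.83966.
Hence ρ(B_{ω*}) = 1.83966 − 1 = 0.83966.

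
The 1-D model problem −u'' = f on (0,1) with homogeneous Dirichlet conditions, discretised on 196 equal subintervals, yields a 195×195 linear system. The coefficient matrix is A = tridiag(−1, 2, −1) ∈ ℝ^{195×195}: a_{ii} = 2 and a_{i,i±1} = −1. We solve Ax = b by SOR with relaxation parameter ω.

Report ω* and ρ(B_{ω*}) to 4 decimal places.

[ρ_J] n=195: ρ(B_J) = cos(π/(n+1)) = cos(π/196) = 0.9999.
1 − cos²(π/196) = sin²(π/196) ⇒ √(1−ρ_J²) = sin(π/196) = 0.01603.
ω* = 2/(1 + 0.01603) = 2/1.01603 = 1.9684.
and ρ(B_{ω*}) = 1.9684 − 1 = 0.9684.

ω* = 1.9684, ρ_SOR = 0.9684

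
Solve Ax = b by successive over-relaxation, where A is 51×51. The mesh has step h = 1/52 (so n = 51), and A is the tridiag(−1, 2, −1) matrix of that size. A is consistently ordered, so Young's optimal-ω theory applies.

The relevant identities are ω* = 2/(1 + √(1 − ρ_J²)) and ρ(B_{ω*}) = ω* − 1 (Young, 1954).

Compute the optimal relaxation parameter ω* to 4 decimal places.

ω* = 1.8861

[ρ_J] n=51: ρ(B_J) = cos(π/(n+1)) = cos(π/52) = 0.9982.
√(1−ρ_J²) = |sin(π/52)| = 0.06038
Then 2/(1+√(1−ρ_J²)) = 2/(1+0.06038); ω* = 2/1.06038 = 1.8861.
and ρ(B_{ω*}) = 1.8861 − 1 = 0.8861.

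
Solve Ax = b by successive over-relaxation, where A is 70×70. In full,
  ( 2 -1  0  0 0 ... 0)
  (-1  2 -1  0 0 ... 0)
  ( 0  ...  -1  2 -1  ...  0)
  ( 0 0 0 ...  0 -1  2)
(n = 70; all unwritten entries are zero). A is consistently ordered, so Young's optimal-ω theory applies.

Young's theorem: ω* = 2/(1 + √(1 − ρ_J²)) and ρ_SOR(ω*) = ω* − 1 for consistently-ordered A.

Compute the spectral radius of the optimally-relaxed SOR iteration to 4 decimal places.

ρ_SOR = 0.9153

spectrum of D⁻¹(L+U) = {cos(kπ/71) : 1≤k≤70}; ρ_J = cos(π/71) = 0.9990.
√(1 − cos²(π/71)) = sin(π/71) ≈ 0.04423.
ω* = 2/(1 + 0.04423) = 2/1.04423 = 1.9153.
ρ_SOR = ω* − 1 ≈ 0.9153.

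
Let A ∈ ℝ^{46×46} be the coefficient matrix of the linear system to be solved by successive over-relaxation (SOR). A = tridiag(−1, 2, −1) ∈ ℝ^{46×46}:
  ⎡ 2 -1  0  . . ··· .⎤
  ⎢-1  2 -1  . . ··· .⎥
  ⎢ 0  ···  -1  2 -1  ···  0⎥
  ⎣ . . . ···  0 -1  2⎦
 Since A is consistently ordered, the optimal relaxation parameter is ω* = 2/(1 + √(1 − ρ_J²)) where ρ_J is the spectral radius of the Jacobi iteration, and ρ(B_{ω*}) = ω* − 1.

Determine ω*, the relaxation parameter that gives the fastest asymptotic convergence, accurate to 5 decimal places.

ω* = 1.87478

ρ_J = max_k |cos(kπ/47)| = cos(π/47) = 0.99777
1 − cos²(π/47) = sin²(π/47) ⇒ √(1−ρ_J²) = sin(π/47) = 0.066793.
ω* = 2 / (1 + 0.066793) = 2 / 1.066793 ≈ 1.87478.
At ω = 1.87478 every |λ(B_ω)| = ω−1, so ρ_SOR = 0.87478.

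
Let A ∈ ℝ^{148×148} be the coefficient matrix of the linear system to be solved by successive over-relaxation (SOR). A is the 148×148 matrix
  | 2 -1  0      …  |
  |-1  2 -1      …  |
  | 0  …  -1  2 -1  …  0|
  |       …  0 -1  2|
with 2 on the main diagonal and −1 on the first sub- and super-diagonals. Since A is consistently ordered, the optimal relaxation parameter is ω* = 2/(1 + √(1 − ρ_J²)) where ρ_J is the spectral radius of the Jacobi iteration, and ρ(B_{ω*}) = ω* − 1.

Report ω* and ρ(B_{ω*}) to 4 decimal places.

ω* = 1.9587, ρ_SOR = 0.9587

½·tridiag(1,0,1) at n=148: λ_k = cos(kπ/149); max |λ| at k=1 ⇒ ρ_J = cos(π/149) ≈ 0.9998.
root = sin(π/149) = 0.02108  (since 1−cos² = sin²).
ω* = 2/(1 + 0.02108) = 2/1.02108 = 1.9587.
and ρ(B_{ω*}) = 1.9587 − 1 = 0.9587.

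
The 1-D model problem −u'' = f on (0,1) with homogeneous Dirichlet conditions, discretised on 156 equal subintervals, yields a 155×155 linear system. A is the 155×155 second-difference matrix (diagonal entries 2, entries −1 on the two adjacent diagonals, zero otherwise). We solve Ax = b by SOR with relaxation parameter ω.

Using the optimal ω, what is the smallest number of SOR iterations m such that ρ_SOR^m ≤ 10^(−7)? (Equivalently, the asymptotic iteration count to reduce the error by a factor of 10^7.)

m = 401

With n=155, ρ(Jacobi) = cos(π/156) = 0.9997972.
√(1 − cos²(π/156)) = sin(π/156) ≈ 0.0201371.
[ω*] 2 ÷ (1 + 0.0201371) = 2 ÷ 1.0201371 = 1.9605208.
and ρ(B_{ω*}) = 1.9605208 − 1 = 0.9605208.
Need (0.9605208)^m ≤ 10^(−7): m ≥ 7·ln10/|ln 0.9605208| = 16.1181/0.0402796 = 400.155 ⇒ m = 401.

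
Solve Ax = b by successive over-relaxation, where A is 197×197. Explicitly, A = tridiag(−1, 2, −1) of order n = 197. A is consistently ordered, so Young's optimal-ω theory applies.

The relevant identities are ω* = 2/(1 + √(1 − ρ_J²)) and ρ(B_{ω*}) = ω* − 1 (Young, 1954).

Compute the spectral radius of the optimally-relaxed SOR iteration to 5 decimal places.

n=197: λ(B_J) = 1 − λ(A)/2 = cos(kπ/198); k=1 gives ρ_J = 0.99987.
√(1−ρ_J²) = |sin(π/198)| = 0.015866
ω* = 2/(1+0.015866) = 1.96876
Hence ρ(B_{ω*}) = 1.96876 − 1 = 0.96876.

ρ_SOR = 0.96876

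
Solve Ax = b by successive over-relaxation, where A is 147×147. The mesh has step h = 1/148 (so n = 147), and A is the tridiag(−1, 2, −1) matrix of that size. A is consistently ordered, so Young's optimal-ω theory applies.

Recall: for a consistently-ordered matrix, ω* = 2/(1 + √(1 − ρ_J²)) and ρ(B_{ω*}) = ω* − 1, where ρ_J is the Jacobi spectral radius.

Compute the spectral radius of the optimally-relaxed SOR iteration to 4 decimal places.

[ρ_J] n=147: ρ(B_J) = cos(π/(n+1)) = cos(π/148) = 0.9998.
1 − cos²(π/148) = sin²(π/148) ⇒ √(1−ρ_J²) = sin(π/148) = 0.02123.
[ω*] 2 ÷ (1 + 0.02123) = 2 ÷ 1.02123 = 1.9584.
Hence ρ(B_{ω*}) = 1.9584 − 1 = 0.9584.

ρ_SOR = 0.9584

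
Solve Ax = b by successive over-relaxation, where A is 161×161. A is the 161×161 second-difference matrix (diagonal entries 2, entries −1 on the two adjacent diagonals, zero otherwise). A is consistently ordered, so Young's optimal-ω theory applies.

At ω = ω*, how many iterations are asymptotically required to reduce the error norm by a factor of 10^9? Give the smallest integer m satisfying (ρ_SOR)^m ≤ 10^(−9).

m = 535

spectrum of D⁻¹(L+U) = {cos(kπ/162) : 1≤k≤161}; ρ_J = cos(π/162) = 0.9998120.
√(1−ρ_J²) = |sin(π/162)| = 0.0193913
[ω*] 2 ÷ (1 + 0.0193913) = 2 ÷ 1.0193913 = 1.9619551.
At ω = 1.9619551 every |λ(B_ω)| = ω−1, so ρ_SOR = 0.9619551.
(0.9619551)^m ≤ 10^{−9}  ⇒  m·ln(0.9619551) ≤ −9·ln10  ⇒  m ≥ 534.278  ⇒  m = 535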